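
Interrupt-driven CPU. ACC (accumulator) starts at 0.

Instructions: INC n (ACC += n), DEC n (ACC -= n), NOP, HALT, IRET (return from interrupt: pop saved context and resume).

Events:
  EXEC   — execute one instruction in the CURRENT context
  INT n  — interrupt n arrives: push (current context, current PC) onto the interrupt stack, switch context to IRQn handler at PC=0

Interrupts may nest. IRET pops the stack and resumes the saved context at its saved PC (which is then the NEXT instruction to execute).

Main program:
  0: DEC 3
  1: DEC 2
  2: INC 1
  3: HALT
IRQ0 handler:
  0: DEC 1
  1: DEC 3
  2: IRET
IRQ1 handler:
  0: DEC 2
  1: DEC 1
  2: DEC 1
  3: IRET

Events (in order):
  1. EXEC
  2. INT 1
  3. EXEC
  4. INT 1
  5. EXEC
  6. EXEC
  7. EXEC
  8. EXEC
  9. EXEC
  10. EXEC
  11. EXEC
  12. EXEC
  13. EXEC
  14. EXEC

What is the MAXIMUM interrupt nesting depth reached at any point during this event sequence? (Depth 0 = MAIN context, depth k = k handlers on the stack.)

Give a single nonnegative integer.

Event 1 (EXEC): [MAIN] PC=0: DEC 3 -> ACC=-3 [depth=0]
Event 2 (INT 1): INT 1 arrives: push (MAIN, PC=1), enter IRQ1 at PC=0 (depth now 1) [depth=1]
Event 3 (EXEC): [IRQ1] PC=0: DEC 2 -> ACC=-5 [depth=1]
Event 4 (INT 1): INT 1 arrives: push (IRQ1, PC=1), enter IRQ1 at PC=0 (depth now 2) [depth=2]
Event 5 (EXEC): [IRQ1] PC=0: DEC 2 -> ACC=-7 [depth=2]
Event 6 (EXEC): [IRQ1] PC=1: DEC 1 -> ACC=-8 [depth=2]
Event 7 (EXEC): [IRQ1] PC=2: DEC 1 -> ACC=-9 [depth=2]
Event 8 (EXEC): [IRQ1] PC=3: IRET -> resume IRQ1 at PC=1 (depth now 1) [depth=1]
Event 9 (EXEC): [IRQ1] PC=1: DEC 1 -> ACC=-10 [depth=1]
Event 10 (EXEC): [IRQ1] PC=2: DEC 1 -> ACC=-11 [depth=1]
Event 11 (EXEC): [IRQ1] PC=3: IRET -> resume MAIN at PC=1 (depth now 0) [depth=0]
Event 12 (EXEC): [MAIN] PC=1: DEC 2 -> ACC=-13 [depth=0]
Event 13 (EXEC): [MAIN] PC=2: INC 1 -> ACC=-12 [depth=0]
Event 14 (EXEC): [MAIN] PC=3: HALT [depth=0]
Max depth observed: 2

Answer: 2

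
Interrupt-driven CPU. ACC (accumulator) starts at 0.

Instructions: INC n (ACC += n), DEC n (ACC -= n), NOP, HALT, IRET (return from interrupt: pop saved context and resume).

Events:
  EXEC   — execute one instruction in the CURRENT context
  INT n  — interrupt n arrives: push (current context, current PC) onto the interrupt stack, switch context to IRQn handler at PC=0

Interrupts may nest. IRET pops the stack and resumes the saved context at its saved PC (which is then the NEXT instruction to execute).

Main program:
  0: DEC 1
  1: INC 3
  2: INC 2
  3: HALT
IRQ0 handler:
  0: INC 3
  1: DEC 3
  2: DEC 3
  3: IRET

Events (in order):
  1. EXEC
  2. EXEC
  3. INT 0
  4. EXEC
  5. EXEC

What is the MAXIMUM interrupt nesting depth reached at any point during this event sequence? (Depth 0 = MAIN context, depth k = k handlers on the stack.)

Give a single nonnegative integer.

Answer: 1

Derivation:
Event 1 (EXEC): [MAIN] PC=0: DEC 1 -> ACC=-1 [depth=0]
Event 2 (EXEC): [MAIN] PC=1: INC 3 -> ACC=2 [depth=0]
Event 3 (INT 0): INT 0 arrives: push (MAIN, PC=2), enter IRQ0 at PC=0 (depth now 1) [depth=1]
Event 4 (EXEC): [IRQ0] PC=0: INC 3 -> ACC=5 [depth=1]
Event 5 (EXEC): [IRQ0] PC=1: DEC 3 -> ACC=2 [depth=1]
Max depth observed: 1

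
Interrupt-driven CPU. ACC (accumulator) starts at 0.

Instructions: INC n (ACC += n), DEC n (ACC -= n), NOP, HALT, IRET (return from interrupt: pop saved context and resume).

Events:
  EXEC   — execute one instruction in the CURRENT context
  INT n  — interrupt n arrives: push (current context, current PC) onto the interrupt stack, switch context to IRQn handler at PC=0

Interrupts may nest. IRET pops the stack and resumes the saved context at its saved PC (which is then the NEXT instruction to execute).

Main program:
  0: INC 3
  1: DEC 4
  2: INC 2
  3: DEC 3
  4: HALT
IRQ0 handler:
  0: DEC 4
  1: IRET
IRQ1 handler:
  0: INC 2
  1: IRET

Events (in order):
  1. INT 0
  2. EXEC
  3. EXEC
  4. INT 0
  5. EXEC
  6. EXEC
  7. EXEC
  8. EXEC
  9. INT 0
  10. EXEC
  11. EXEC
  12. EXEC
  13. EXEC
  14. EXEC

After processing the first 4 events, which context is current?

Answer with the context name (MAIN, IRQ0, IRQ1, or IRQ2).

Event 1 (INT 0): INT 0 arrives: push (MAIN, PC=0), enter IRQ0 at PC=0 (depth now 1)
Event 2 (EXEC): [IRQ0] PC=0: DEC 4 -> ACC=-4
Event 3 (EXEC): [IRQ0] PC=1: IRET -> resume MAIN at PC=0 (depth now 0)
Event 4 (INT 0): INT 0 arrives: push (MAIN, PC=0), enter IRQ0 at PC=0 (depth now 1)

Answer: IRQ0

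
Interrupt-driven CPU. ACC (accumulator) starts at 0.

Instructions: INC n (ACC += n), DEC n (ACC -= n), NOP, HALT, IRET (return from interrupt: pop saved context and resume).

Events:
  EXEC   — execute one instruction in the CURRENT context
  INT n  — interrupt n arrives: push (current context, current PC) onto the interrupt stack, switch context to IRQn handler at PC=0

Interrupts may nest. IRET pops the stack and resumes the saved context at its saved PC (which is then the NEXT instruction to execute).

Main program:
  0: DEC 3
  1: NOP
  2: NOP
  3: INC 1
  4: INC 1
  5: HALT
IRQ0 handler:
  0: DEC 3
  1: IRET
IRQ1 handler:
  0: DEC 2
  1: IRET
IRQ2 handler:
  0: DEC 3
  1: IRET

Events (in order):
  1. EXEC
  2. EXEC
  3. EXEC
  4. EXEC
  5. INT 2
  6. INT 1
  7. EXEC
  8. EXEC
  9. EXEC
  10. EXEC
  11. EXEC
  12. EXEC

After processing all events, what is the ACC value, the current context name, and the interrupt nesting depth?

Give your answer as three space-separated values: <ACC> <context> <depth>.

Event 1 (EXEC): [MAIN] PC=0: DEC 3 -> ACC=-3
Event 2 (EXEC): [MAIN] PC=1: NOP
Event 3 (EXEC): [MAIN] PC=2: NOP
Event 4 (EXEC): [MAIN] PC=3: INC 1 -> ACC=-2
Event 5 (INT 2): INT 2 arrives: push (MAIN, PC=4), enter IRQ2 at PC=0 (depth now 1)
Event 6 (INT 1): INT 1 arrives: push (IRQ2, PC=0), enter IRQ1 at PC=0 (depth now 2)
Event 7 (EXEC): [IRQ1] PC=0: DEC 2 -> ACC=-4
Event 8 (EXEC): [IRQ1] PC=1: IRET -> resume IRQ2 at PC=0 (depth now 1)
Event 9 (EXEC): [IRQ2] PC=0: DEC 3 -> ACC=-7
Event 10 (EXEC): [IRQ2] PC=1: IRET -> resume MAIN at PC=4 (depth now 0)
Event 11 (EXEC): [MAIN] PC=4: INC 1 -> ACC=-6
Event 12 (EXEC): [MAIN] PC=5: HALT

Answer: -6 MAIN 0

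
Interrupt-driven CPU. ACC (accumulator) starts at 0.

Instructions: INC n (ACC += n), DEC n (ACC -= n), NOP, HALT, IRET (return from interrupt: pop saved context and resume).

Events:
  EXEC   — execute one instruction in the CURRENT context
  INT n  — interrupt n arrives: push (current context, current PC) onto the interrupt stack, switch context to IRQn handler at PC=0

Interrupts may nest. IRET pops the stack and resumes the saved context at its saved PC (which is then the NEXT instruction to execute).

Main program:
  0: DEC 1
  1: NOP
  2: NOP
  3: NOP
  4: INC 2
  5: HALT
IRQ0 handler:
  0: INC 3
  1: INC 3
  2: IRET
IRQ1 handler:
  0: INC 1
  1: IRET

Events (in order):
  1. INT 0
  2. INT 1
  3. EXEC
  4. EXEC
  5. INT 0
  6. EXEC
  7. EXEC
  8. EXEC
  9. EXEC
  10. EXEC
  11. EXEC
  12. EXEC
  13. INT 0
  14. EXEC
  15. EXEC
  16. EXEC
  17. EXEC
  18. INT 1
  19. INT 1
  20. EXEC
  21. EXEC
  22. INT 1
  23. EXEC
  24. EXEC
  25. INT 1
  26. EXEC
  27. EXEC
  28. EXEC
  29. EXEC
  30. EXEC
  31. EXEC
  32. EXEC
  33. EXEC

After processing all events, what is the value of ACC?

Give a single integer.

Answer: 24

Derivation:
Event 1 (INT 0): INT 0 arrives: push (MAIN, PC=0), enter IRQ0 at PC=0 (depth now 1)
Event 2 (INT 1): INT 1 arrives: push (IRQ0, PC=0), enter IRQ1 at PC=0 (depth now 2)
Event 3 (EXEC): [IRQ1] PC=0: INC 1 -> ACC=1
Event 4 (EXEC): [IRQ1] PC=1: IRET -> resume IRQ0 at PC=0 (depth now 1)
Event 5 (INT 0): INT 0 arrives: push (IRQ0, PC=0), enter IRQ0 at PC=0 (depth now 2)
Event 6 (EXEC): [IRQ0] PC=0: INC 3 -> ACC=4
Event 7 (EXEC): [IRQ0] PC=1: INC 3 -> ACC=7
Event 8 (EXEC): [IRQ0] PC=2: IRET -> resume IRQ0 at PC=0 (depth now 1)
Event 9 (EXEC): [IRQ0] PC=0: INC 3 -> ACC=10
Event 10 (EXEC): [IRQ0] PC=1: INC 3 -> ACC=13
Event 11 (EXEC): [IRQ0] PC=2: IRET -> resume MAIN at PC=0 (depth now 0)
Event 12 (EXEC): [MAIN] PC=0: DEC 1 -> ACC=12
Event 13 (INT 0): INT 0 arrives: push (MAIN, PC=1), enter IRQ0 at PC=0 (depth now 1)
Event 14 (EXEC): [IRQ0] PC=0: INC 3 -> ACC=15
Event 15 (EXEC): [IRQ0] PC=1: INC 3 -> ACC=18
Event 16 (EXEC): [IRQ0] PC=2: IRET -> resume MAIN at PC=1 (depth now 0)
Event 17 (EXEC): [MAIN] PC=1: NOP
Event 18 (INT 1): INT 1 arrives: push (MAIN, PC=2), enter IRQ1 at PC=0 (depth now 1)
Event 19 (INT 1): INT 1 arrives: push (IRQ1, PC=0), enter IRQ1 at PC=0 (depth now 2)
Event 20 (EXEC): [IRQ1] PC=0: INC 1 -> ACC=19
Event 21 (EXEC): [IRQ1] PC=1: IRET -> resume IRQ1 at PC=0 (depth now 1)
Event 22 (INT 1): INT 1 arrives: push (IRQ1, PC=0), enter IRQ1 at PC=0 (depth now 2)
Event 23 (EXEC): [IRQ1] PC=0: INC 1 -> ACC=20
Event 24 (EXEC): [IRQ1] PC=1: IRET -> resume IRQ1 at PC=0 (depth now 1)
Event 25 (INT 1): INT 1 arrives: push (IRQ1, PC=0), enter IRQ1 at PC=0 (depth now 2)
Event 26 (EXEC): [IRQ1] PC=0: INC 1 -> ACC=21
Event 27 (EXEC): [IRQ1] PC=1: IRET -> resume IRQ1 at PC=0 (depth now 1)
Event 28 (EXEC): [IRQ1] PC=0: INC 1 -> ACC=22
Event 29 (EXEC): [IRQ1] PC=1: IRET -> resume MAIN at PC=2 (depth now 0)
Event 30 (EXEC): [MAIN] PC=2: NOP
Event 31 (EXEC): [MAIN] PC=3: NOP
Event 32 (EXEC): [MAIN] PC=4: INC 2 -> ACC=24
Event 33 (EXEC): [MAIN] PC=5: HALT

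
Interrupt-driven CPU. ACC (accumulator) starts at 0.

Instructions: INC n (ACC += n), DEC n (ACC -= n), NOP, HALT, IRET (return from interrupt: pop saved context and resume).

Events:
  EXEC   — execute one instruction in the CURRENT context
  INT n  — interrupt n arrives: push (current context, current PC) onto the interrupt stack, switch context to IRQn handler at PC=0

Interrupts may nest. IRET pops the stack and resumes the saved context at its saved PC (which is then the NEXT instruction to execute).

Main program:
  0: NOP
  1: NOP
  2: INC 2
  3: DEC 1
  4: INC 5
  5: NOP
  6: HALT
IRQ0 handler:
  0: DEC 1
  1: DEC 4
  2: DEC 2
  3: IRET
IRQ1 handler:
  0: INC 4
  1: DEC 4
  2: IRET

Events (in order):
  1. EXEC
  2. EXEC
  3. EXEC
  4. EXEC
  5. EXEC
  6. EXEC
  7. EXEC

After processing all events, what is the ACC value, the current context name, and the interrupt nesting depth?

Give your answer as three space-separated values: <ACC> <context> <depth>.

Answer: 6 MAIN 0

Derivation:
Event 1 (EXEC): [MAIN] PC=0: NOP
Event 2 (EXEC): [MAIN] PC=1: NOP
Event 3 (EXEC): [MAIN] PC=2: INC 2 -> ACC=2
Event 4 (EXEC): [MAIN] PC=3: DEC 1 -> ACC=1
Event 5 (EXEC): [MAIN] PC=4: INC 5 -> ACC=6
Event 6 (EXEC): [MAIN] PC=5: NOP
Event 7 (EXEC): [MAIN] PC=6: HALT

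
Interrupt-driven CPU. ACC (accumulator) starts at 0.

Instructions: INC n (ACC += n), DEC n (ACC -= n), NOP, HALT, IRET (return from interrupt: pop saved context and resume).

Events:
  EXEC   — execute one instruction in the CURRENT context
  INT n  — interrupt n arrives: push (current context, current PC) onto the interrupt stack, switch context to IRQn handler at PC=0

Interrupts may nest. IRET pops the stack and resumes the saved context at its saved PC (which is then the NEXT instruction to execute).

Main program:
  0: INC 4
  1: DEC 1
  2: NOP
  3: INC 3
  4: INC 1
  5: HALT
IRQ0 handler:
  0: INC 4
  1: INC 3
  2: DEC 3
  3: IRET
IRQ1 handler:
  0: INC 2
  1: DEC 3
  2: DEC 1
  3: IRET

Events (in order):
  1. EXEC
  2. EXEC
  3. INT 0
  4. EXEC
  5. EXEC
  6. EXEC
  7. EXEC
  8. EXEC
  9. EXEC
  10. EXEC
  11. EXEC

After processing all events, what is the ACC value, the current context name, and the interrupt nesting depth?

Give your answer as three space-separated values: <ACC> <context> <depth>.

Event 1 (EXEC): [MAIN] PC=0: INC 4 -> ACC=4
Event 2 (EXEC): [MAIN] PC=1: DEC 1 -> ACC=3
Event 3 (INT 0): INT 0 arrives: push (MAIN, PC=2), enter IRQ0 at PC=0 (depth now 1)
Event 4 (EXEC): [IRQ0] PC=0: INC 4 -> ACC=7
Event 5 (EXEC): [IRQ0] PC=1: INC 3 -> ACC=10
Event 6 (EXEC): [IRQ0] PC=2: DEC 3 -> ACC=7
Event 7 (EXEC): [IRQ0] PC=3: IRET -> resume MAIN at PC=2 (depth now 0)
Event 8 (EXEC): [MAIN] PC=2: NOP
Event 9 (EXEC): [MAIN] PC=3: INC 3 -> ACC=10
Event 10 (EXEC): [MAIN] PC=4: INC 1 -> ACC=11
Event 11 (EXEC): [MAIN] PC=5: HALT

Answer: 11 MAIN 0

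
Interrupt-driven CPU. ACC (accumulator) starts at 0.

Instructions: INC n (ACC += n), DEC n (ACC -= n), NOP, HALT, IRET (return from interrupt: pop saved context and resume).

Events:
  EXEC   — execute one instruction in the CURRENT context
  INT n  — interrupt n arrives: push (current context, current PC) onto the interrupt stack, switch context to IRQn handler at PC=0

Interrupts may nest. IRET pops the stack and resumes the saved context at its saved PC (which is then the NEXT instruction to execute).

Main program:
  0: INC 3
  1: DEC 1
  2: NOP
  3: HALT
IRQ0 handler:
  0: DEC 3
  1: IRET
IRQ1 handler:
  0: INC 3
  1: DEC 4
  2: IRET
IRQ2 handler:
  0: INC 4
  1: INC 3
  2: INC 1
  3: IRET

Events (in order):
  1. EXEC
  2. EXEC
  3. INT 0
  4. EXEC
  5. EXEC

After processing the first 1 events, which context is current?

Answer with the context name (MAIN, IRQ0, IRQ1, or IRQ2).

Event 1 (EXEC): [MAIN] PC=0: INC 3 -> ACC=3

Answer: MAIN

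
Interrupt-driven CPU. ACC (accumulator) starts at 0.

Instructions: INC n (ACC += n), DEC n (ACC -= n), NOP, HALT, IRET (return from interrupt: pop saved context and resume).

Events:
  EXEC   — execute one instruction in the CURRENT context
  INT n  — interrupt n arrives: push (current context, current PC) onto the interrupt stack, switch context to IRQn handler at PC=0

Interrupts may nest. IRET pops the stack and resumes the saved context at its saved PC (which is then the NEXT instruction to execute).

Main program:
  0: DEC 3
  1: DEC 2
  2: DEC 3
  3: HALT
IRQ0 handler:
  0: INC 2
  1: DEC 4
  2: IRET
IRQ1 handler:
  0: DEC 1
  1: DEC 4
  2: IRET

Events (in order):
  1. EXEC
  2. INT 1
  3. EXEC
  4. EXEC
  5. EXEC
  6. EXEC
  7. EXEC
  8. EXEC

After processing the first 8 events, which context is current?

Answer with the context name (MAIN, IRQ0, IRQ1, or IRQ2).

Event 1 (EXEC): [MAIN] PC=0: DEC 3 -> ACC=-3
Event 2 (INT 1): INT 1 arrives: push (MAIN, PC=1), enter IRQ1 at PC=0 (depth now 1)
Event 3 (EXEC): [IRQ1] PC=0: DEC 1 -> ACC=-4
Event 4 (EXEC): [IRQ1] PC=1: DEC 4 -> ACC=-8
Event 5 (EXEC): [IRQ1] PC=2: IRET -> resume MAIN at PC=1 (depth now 0)
Event 6 (EXEC): [MAIN] PC=1: DEC 2 -> ACC=-10
Event 7 (EXEC): [MAIN] PC=2: DEC 3 -> ACC=-13
Event 8 (EXEC): [MAIN] PC=3: HALT

Answer: MAIN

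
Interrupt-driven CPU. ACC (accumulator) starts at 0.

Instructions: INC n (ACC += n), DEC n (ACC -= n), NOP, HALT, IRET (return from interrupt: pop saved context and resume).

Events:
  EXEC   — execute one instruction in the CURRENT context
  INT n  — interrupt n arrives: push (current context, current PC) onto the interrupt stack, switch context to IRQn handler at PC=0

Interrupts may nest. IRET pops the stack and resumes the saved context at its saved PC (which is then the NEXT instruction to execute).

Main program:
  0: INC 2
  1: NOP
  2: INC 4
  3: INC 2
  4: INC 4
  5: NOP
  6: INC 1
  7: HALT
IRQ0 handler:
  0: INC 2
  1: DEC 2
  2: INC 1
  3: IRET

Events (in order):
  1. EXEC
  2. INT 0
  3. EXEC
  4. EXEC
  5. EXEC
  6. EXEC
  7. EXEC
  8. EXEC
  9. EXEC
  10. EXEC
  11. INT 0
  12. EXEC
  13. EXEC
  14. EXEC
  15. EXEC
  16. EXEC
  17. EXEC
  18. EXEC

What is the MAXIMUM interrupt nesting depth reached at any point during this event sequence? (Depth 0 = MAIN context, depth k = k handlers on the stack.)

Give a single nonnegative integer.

Answer: 1

Derivation:
Event 1 (EXEC): [MAIN] PC=0: INC 2 -> ACC=2 [depth=0]
Event 2 (INT 0): INT 0 arrives: push (MAIN, PC=1), enter IRQ0 at PC=0 (depth now 1) [depth=1]
Event 3 (EXEC): [IRQ0] PC=0: INC 2 -> ACC=4 [depth=1]
Event 4 (EXEC): [IRQ0] PC=1: DEC 2 -> ACC=2 [depth=1]
Event 5 (EXEC): [IRQ0] PC=2: INC 1 -> ACC=3 [depth=1]
Event 6 (EXEC): [IRQ0] PC=3: IRET -> resume MAIN at PC=1 (depth now 0) [depth=0]
Event 7 (EXEC): [MAIN] PC=1: NOP [depth=0]
Event 8 (EXEC): [MAIN] PC=2: INC 4 -> ACC=7 [depth=0]
Event 9 (EXEC): [MAIN] PC=3: INC 2 -> ACC=9 [depth=0]
Event 10 (EXEC): [MAIN] PC=4: INC 4 -> ACC=13 [depth=0]
Event 11 (INT 0): INT 0 arrives: push (MAIN, PC=5), enter IRQ0 at PC=0 (depth now 1) [depth=1]
Event 12 (EXEC): [IRQ0] PC=0: INC 2 -> ACC=15 [depth=1]
Event 13 (EXEC): [IRQ0] PC=1: DEC 2 -> ACC=13 [depth=1]
Event 14 (EXEC): [IRQ0] PC=2: INC 1 -> ACC=14 [depth=1]
Event 15 (EXEC): [IRQ0] PC=3: IRET -> resume MAIN at PC=5 (depth now 0) [depth=0]
Event 16 (EXEC): [MAIN] PC=5: NOP [depth=0]
Event 17 (EXEC): [MAIN] PC=6: INC 1 -> ACC=15 [depth=0]
Event 18 (EXEC): [MAIN] PC=7: HALT [depth=0]
Max depth observed: 1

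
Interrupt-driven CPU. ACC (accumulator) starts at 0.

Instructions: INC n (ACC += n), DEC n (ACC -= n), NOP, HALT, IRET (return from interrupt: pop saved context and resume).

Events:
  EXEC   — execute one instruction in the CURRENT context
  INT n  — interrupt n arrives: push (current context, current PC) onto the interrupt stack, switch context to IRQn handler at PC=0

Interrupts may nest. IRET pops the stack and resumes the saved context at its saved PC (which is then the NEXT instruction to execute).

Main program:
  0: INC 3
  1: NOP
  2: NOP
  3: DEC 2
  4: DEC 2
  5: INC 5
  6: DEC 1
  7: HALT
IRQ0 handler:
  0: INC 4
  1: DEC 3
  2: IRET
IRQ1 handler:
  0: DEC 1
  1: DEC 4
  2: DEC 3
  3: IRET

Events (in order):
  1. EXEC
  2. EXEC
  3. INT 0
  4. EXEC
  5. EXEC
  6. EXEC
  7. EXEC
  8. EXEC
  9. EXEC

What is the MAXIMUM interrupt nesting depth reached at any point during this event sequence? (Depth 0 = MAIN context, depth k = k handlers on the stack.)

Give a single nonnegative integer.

Event 1 (EXEC): [MAIN] PC=0: INC 3 -> ACC=3 [depth=0]
Event 2 (EXEC): [MAIN] PC=1: NOP [depth=0]
Event 3 (INT 0): INT 0 arrives: push (MAIN, PC=2), enter IRQ0 at PC=0 (depth now 1) [depth=1]
Event 4 (EXEC): [IRQ0] PC=0: INC 4 -> ACC=7 [depth=1]
Event 5 (EXEC): [IRQ0] PC=1: DEC 3 -> ACC=4 [depth=1]
Event 6 (EXEC): [IRQ0] PC=2: IRET -> resume MAIN at PC=2 (depth now 0) [depth=0]
Event 7 (EXEC): [MAIN] PC=2: NOP [depth=0]
Event 8 (EXEC): [MAIN] PC=3: DEC 2 -> ACC=2 [depth=0]
Event 9 (EXEC): [MAIN] PC=4: DEC 2 -> ACC=0 [depth=0]
Max depth observed: 1

Answer: 1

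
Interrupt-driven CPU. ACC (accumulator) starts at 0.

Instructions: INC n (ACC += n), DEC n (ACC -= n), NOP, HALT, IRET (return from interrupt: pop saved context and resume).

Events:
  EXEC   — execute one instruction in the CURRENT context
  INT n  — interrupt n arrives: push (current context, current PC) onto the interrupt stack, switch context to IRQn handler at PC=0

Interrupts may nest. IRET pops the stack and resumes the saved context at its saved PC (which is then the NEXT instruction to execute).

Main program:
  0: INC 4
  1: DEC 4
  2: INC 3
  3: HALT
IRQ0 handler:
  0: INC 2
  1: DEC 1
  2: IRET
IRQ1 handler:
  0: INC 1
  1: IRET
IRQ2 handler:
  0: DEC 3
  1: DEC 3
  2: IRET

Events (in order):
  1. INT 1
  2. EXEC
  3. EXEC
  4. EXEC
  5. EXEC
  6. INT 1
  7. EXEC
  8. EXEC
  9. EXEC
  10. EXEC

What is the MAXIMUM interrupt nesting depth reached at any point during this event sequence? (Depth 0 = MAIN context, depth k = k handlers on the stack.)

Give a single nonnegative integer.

Answer: 1

Derivation:
Event 1 (INT 1): INT 1 arrives: push (MAIN, PC=0), enter IRQ1 at PC=0 (depth now 1) [depth=1]
Event 2 (EXEC): [IRQ1] PC=0: INC 1 -> ACC=1 [depth=1]
Event 3 (EXEC): [IRQ1] PC=1: IRET -> resume MAIN at PC=0 (depth now 0) [depth=0]
Event 4 (EXEC): [MAIN] PC=0: INC 4 -> ACC=5 [depth=0]
Event 5 (EXEC): [MAIN] PC=1: DEC 4 -> ACC=1 [depth=0]
Event 6 (INT 1): INT 1 arrives: push (MAIN, PC=2), enter IRQ1 at PC=0 (depth now 1) [depth=1]
Event 7 (EXEC): [IRQ1] PC=0: INC 1 -> ACC=2 [depth=1]
Event 8 (EXEC): [IRQ1] PC=1: IRET -> resume MAIN at PC=2 (depth now 0) [depth=0]
Event 9 (EXEC): [MAIN] PC=2: INC 3 -> ACC=5 [depth=0]
Event 10 (EXEC): [MAIN] PC=3: HALT [depth=0]
Max depth observed: 1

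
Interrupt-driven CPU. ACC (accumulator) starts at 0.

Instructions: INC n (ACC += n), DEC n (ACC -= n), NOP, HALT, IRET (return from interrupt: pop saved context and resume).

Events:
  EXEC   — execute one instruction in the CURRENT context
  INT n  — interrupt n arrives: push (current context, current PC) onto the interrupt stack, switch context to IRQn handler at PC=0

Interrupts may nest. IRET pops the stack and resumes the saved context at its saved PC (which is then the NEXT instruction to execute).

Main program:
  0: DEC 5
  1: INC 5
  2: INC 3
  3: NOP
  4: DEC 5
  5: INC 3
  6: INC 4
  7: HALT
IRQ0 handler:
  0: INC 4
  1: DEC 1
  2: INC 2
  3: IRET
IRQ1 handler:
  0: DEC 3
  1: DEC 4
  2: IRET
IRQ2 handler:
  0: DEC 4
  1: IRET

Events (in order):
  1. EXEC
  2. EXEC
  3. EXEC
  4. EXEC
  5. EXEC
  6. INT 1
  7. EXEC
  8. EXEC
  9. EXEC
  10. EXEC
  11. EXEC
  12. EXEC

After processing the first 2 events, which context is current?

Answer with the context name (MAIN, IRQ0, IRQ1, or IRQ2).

Event 1 (EXEC): [MAIN] PC=0: DEC 5 -> ACC=-5
Event 2 (EXEC): [MAIN] PC=1: INC 5 -> ACC=0

Answer: MAIN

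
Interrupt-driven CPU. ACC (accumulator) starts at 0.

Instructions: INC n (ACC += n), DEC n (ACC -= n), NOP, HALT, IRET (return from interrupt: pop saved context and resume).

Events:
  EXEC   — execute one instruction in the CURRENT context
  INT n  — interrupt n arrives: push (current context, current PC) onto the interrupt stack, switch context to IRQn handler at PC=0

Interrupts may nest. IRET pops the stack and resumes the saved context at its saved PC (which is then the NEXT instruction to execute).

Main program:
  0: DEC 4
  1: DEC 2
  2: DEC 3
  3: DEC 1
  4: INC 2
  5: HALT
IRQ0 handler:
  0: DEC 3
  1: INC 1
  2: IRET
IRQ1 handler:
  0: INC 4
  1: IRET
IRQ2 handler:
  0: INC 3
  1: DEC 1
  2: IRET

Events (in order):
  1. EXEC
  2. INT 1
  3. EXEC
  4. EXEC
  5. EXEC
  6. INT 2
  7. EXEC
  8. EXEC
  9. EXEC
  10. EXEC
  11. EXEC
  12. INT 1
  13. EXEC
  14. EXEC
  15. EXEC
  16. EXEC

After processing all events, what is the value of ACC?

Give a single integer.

Answer: 2

Derivation:
Event 1 (EXEC): [MAIN] PC=0: DEC 4 -> ACC=-4
Event 2 (INT 1): INT 1 arrives: push (MAIN, PC=1), enter IRQ1 at PC=0 (depth now 1)
Event 3 (EXEC): [IRQ1] PC=0: INC 4 -> ACC=0
Event 4 (EXEC): [IRQ1] PC=1: IRET -> resume MAIN at PC=1 (depth now 0)
Event 5 (EXEC): [MAIN] PC=1: DEC 2 -> ACC=-2
Event 6 (INT 2): INT 2 arrives: push (MAIN, PC=2), enter IRQ2 at PC=0 (depth now 1)
Event 7 (EXEC): [IRQ2] PC=0: INC 3 -> ACC=1
Event 8 (EXEC): [IRQ2] PC=1: DEC 1 -> ACC=0
Event 9 (EXEC): [IRQ2] PC=2: IRET -> resume MAIN at PC=2 (depth now 0)
Event 10 (EXEC): [MAIN] PC=2: DEC 3 -> ACC=-3
Event 11 (EXEC): [MAIN] PC=3: DEC 1 -> ACC=-4
Event 12 (INT 1): INT 1 arrives: push (MAIN, PC=4), enter IRQ1 at PC=0 (depth now 1)
Event 13 (EXEC): [IRQ1] PC=0: INC 4 -> ACC=0
Event 14 (EXEC): [IRQ1] PC=1: IRET -> resume MAIN at PC=4 (depth now 0)
Event 15 (EXEC): [MAIN] PC=4: INC 2 -> ACC=2
Event 16 (EXEC): [MAIN] PC=5: HALT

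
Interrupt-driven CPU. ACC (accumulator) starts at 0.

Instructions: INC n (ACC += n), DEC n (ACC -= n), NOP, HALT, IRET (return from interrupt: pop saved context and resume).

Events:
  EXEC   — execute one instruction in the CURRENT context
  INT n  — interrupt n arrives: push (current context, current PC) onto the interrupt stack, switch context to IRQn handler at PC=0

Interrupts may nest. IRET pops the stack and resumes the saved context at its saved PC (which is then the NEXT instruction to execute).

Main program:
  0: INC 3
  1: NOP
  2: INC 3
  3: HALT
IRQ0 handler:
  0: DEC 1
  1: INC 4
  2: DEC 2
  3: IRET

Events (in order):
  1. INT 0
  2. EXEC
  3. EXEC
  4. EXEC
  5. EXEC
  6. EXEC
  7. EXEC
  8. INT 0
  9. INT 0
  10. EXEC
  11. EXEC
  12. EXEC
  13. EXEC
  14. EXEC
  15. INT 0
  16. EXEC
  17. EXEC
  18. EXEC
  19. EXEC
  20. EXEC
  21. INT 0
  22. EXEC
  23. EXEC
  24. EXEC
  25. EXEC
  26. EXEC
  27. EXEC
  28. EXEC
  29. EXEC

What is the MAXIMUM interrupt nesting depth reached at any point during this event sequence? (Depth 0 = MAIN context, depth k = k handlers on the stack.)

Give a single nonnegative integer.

Event 1 (INT 0): INT 0 arrives: push (MAIN, PC=0), enter IRQ0 at PC=0 (depth now 1) [depth=1]
Event 2 (EXEC): [IRQ0] PC=0: DEC 1 -> ACC=-1 [depth=1]
Event 3 (EXEC): [IRQ0] PC=1: INC 4 -> ACC=3 [depth=1]
Event 4 (EXEC): [IRQ0] PC=2: DEC 2 -> ACC=1 [depth=1]
Event 5 (EXEC): [IRQ0] PC=3: IRET -> resume MAIN at PC=0 (depth now 0) [depth=0]
Event 6 (EXEC): [MAIN] PC=0: INC 3 -> ACC=4 [depth=0]
Event 7 (EXEC): [MAIN] PC=1: NOP [depth=0]
Event 8 (INT 0): INT 0 arrives: push (MAIN, PC=2), enter IRQ0 at PC=0 (depth now 1) [depth=1]
Event 9 (INT 0): INT 0 arrives: push (IRQ0, PC=0), enter IRQ0 at PC=0 (depth now 2) [depth=2]
Event 10 (EXEC): [IRQ0] PC=0: DEC 1 -> ACC=3 [depth=2]
Event 11 (EXEC): [IRQ0] PC=1: INC 4 -> ACC=7 [depth=2]
Event 12 (EXEC): [IRQ0] PC=2: DEC 2 -> ACC=5 [depth=2]
Event 13 (EXEC): [IRQ0] PC=3: IRET -> resume IRQ0 at PC=0 (depth now 1) [depth=1]
Event 14 (EXEC): [IRQ0] PC=0: DEC 1 -> ACC=4 [depth=1]
Event 15 (INT 0): INT 0 arrives: push (IRQ0, PC=1), enter IRQ0 at PC=0 (depth now 2) [depth=2]
Event 16 (EXEC): [IRQ0] PC=0: DEC 1 -> ACC=3 [depth=2]
Event 17 (EXEC): [IRQ0] PC=1: INC 4 -> ACC=7 [depth=2]
Event 18 (EXEC): [IRQ0] PC=2: DEC 2 -> ACC=5 [depth=2]
Event 19 (EXEC): [IRQ0] PC=3: IRET -> resume IRQ0 at PC=1 (depth now 1) [depth=1]
Event 20 (EXEC): [IRQ0] PC=1: INC 4 -> ACC=9 [depth=1]
Event 21 (INT 0): INT 0 arrives: push (IRQ0, PC=2), enter IRQ0 at PC=0 (depth now 2) [depth=2]
Event 22 (EXEC): [IRQ0] PC=0: DEC 1 -> ACC=8 [depth=2]
Event 23 (EXEC): [IRQ0] PC=1: INC 4 -> ACC=12 [depth=2]
Event 24 (EXEC): [IRQ0] PC=2: DEC 2 -> ACC=10 [depth=2]
Event 25 (EXEC): [IRQ0] PC=3: IRET -> resume IRQ0 at PC=2 (depth now 1) [depth=1]
Event 26 (EXEC): [IRQ0] PC=2: DEC 2 -> ACC=8 [depth=1]
Event 27 (EXEC): [IRQ0] PC=3: IRET -> resume MAIN at PC=2 (depth now 0) [depth=0]
Event 28 (EXEC): [MAIN] PC=2: INC 3 -> ACC=11 [depth=0]
Event 29 (EXEC): [MAIN] PC=3: HALT [depth=0]
Max depth observed: 2

Answer: 2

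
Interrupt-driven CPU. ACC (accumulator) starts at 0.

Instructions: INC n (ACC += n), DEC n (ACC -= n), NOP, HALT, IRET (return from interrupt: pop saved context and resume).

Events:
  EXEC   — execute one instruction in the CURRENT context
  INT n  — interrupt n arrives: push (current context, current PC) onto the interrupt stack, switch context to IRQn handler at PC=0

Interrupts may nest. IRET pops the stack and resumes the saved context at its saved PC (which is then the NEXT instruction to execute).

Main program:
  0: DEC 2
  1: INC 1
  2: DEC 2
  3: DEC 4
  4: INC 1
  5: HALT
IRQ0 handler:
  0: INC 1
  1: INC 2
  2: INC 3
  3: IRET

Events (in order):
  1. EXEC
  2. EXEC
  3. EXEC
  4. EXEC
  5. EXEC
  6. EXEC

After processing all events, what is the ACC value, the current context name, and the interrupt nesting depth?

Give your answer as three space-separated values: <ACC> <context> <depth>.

Answer: -6 MAIN 0

Derivation:
Event 1 (EXEC): [MAIN] PC=0: DEC 2 -> ACC=-2
Event 2 (EXEC): [MAIN] PC=1: INC 1 -> ACC=-1
Event 3 (EXEC): [MAIN] PC=2: DEC 2 -> ACC=-3
Event 4 (EXEC): [MAIN] PC=3: DEC 4 -> ACC=-7
Event 5 (EXEC): [MAIN] PC=4: INC 1 -> ACC=-6
Event 6 (EXEC): [MAIN] PC=5: HALT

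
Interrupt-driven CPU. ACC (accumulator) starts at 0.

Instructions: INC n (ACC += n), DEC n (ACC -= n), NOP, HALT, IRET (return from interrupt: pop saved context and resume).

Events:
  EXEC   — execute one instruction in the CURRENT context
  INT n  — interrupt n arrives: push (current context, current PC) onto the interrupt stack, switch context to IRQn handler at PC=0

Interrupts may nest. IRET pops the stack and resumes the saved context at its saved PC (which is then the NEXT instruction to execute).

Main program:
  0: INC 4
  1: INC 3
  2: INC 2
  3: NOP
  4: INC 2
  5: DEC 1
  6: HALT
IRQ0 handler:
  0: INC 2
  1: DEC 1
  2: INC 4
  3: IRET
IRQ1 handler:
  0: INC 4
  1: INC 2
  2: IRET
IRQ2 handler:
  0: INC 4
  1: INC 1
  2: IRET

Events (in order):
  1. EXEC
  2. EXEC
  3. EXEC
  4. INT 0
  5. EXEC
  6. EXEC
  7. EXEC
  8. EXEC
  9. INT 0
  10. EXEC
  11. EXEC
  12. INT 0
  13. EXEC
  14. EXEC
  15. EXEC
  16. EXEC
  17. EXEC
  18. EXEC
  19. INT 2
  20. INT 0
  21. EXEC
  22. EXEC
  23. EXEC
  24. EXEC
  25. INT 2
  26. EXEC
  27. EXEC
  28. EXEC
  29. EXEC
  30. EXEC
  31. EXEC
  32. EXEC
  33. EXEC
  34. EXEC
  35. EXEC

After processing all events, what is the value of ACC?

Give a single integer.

Answer: 40

Derivation:
Event 1 (EXEC): [MAIN] PC=0: INC 4 -> ACC=4
Event 2 (EXEC): [MAIN] PC=1: INC 3 -> ACC=7
Event 3 (EXEC): [MAIN] PC=2: INC 2 -> ACC=9
Event 4 (INT 0): INT 0 arrives: push (MAIN, PC=3), enter IRQ0 at PC=0 (depth now 1)
Event 5 (EXEC): [IRQ0] PC=0: INC 2 -> ACC=11
Event 6 (EXEC): [IRQ0] PC=1: DEC 1 -> ACC=10
Event 7 (EXEC): [IRQ0] PC=2: INC 4 -> ACC=14
Event 8 (EXEC): [IRQ0] PC=3: IRET -> resume MAIN at PC=3 (depth now 0)
Event 9 (INT 0): INT 0 arrives: push (MAIN, PC=3), enter IRQ0 at PC=0 (depth now 1)
Event 10 (EXEC): [IRQ0] PC=0: INC 2 -> ACC=16
Event 11 (EXEC): [IRQ0] PC=1: DEC 1 -> ACC=15
Event 12 (INT 0): INT 0 arrives: push (IRQ0, PC=2), enter IRQ0 at PC=0 (depth now 2)
Event 13 (EXEC): [IRQ0] PC=0: INC 2 -> ACC=17
Event 14 (EXEC): [IRQ0] PC=1: DEC 1 -> ACC=16
Event 15 (EXEC): [IRQ0] PC=2: INC 4 -> ACC=20
Event 16 (EXEC): [IRQ0] PC=3: IRET -> resume IRQ0 at PC=2 (depth now 1)
Event 17 (EXEC): [IRQ0] PC=2: INC 4 -> ACC=24
Event 18 (EXEC): [IRQ0] PC=3: IRET -> resume MAIN at PC=3 (depth now 0)
Event 19 (INT 2): INT 2 arrives: push (MAIN, PC=3), enter IRQ2 at PC=0 (depth now 1)
Event 20 (INT 0): INT 0 arrives: push (IRQ2, PC=0), enter IRQ0 at PC=0 (depth now 2)
Event 21 (EXEC): [IRQ0] PC=0: INC 2 -> ACC=26
Event 22 (EXEC): [IRQ0] PC=1: DEC 1 -> ACC=25
Event 23 (EXEC): [IRQ0] PC=2: INC 4 -> ACC=29
Event 24 (EXEC): [IRQ0] PC=3: IRET -> resume IRQ2 at PC=0 (depth now 1)
Event 25 (INT 2): INT 2 arrives: push (IRQ2, PC=0), enter IRQ2 at PC=0 (depth now 2)
Event 26 (EXEC): [IRQ2] PC=0: INC 4 -> ACC=33
Event 27 (EXEC): [IRQ2] PC=1: INC 1 -> ACC=34
Event 28 (EXEC): [IRQ2] PC=2: IRET -> resume IRQ2 at PC=0 (depth now 1)
Event 29 (EXEC): [IRQ2] PC=0: INC 4 -> ACC=38
Event 30 (EXEC): [IRQ2] PC=1: INC 1 -> ACC=39
Event 31 (EXEC): [IRQ2] PC=2: IRET -> resume MAIN at PC=3 (depth now 0)
Event 32 (EXEC): [MAIN] PC=3: NOP
Event 33 (EXEC): [MAIN] PC=4: INC 2 -> ACC=41
Event 34 (EXEC): [MAIN] PC=5: DEC 1 -> ACC=40
Event 35 (EXEC): [MAIN] PC=6: HALT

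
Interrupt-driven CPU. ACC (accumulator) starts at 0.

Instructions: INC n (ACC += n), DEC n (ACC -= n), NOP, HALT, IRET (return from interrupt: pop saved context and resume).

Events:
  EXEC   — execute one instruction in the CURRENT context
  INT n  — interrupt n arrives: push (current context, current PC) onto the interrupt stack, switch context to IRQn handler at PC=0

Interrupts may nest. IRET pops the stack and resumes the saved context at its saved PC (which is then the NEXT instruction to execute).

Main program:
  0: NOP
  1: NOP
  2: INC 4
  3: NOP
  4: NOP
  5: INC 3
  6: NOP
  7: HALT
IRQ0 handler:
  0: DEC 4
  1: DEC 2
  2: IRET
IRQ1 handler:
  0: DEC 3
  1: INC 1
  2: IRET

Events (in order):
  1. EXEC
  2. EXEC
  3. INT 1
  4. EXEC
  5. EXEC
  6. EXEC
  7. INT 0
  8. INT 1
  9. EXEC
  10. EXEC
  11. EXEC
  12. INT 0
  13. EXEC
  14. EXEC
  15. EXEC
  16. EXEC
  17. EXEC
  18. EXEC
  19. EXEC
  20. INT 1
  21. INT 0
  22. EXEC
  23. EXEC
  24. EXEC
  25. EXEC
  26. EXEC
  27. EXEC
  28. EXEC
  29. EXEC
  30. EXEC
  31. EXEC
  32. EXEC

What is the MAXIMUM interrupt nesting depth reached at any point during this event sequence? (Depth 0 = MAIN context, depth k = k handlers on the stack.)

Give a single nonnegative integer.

Answer: 2

Derivation:
Event 1 (EXEC): [MAIN] PC=0: NOP [depth=0]
Event 2 (EXEC): [MAIN] PC=1: NOP [depth=0]
Event 3 (INT 1): INT 1 arrives: push (MAIN, PC=2), enter IRQ1 at PC=0 (depth now 1) [depth=1]
Event 4 (EXEC): [IRQ1] PC=0: DEC 3 -> ACC=-3 [depth=1]
Event 5 (EXEC): [IRQ1] PC=1: INC 1 -> ACC=-2 [depth=1]
Event 6 (EXEC): [IRQ1] PC=2: IRET -> resume MAIN at PC=2 (depth now 0) [depth=0]
Event 7 (INT 0): INT 0 arrives: push (MAIN, PC=2), enter IRQ0 at PC=0 (depth now 1) [depth=1]
Event 8 (INT 1): INT 1 arrives: push (IRQ0, PC=0), enter IRQ1 at PC=0 (depth now 2) [depth=2]
Event 9 (EXEC): [IRQ1] PC=0: DEC 3 -> ACC=-5 [depth=2]
Event 10 (EXEC): [IRQ1] PC=1: INC 1 -> ACC=-4 [depth=2]
Event 11 (EXEC): [IRQ1] PC=2: IRET -> resume IRQ0 at PC=0 (depth now 1) [depth=1]
Event 12 (INT 0): INT 0 arrives: push (IRQ0, PC=0), enter IRQ0 at PC=0 (depth now 2) [depth=2]
Event 13 (EXEC): [IRQ0] PC=0: DEC 4 -> ACC=-8 [depth=2]
Event 14 (EXEC): [IRQ0] PC=1: DEC 2 -> ACC=-10 [depth=2]
Event 15 (EXEC): [IRQ0] PC=2: IRET -> resume IRQ0 at PC=0 (depth now 1) [depth=1]
Event 16 (EXEC): [IRQ0] PC=0: DEC 4 -> ACC=-14 [depth=1]
Event 17 (EXEC): [IRQ0] PC=1: DEC 2 -> ACC=-16 [depth=1]
Event 18 (EXEC): [IRQ0] PC=2: IRET -> resume MAIN at PC=2 (depth now 0) [depth=0]
Event 19 (EXEC): [MAIN] PC=2: INC 4 -> ACC=-12 [depth=0]
Event 20 (INT 1): INT 1 arrives: push (MAIN, PC=3), enter IRQ1 at PC=0 (depth now 1) [depth=1]
Event 21 (INT 0): INT 0 arrives: push (IRQ1, PC=0), enter IRQ0 at PC=0 (depth now 2) [depth=2]
Event 22 (EXEC): [IRQ0] PC=0: DEC 4 -> ACC=-16 [depth=2]
Event 23 (EXEC): [IRQ0] PC=1: DEC 2 -> ACC=-18 [depth=2]
Event 24 (EXEC): [IRQ0] PC=2: IRET -> resume IRQ1 at PC=0 (depth now 1) [depth=1]
Event 25 (EXEC): [IRQ1] PC=0: DEC 3 -> ACC=-21 [depth=1]
Event 26 (EXEC): [IRQ1] PC=1: INC 1 -> ACC=-20 [depth=1]
Event 27 (EXEC): [IRQ1] PC=2: IRET -> resume MAIN at PC=3 (depth now 0) [depth=0]
Event 28 (EXEC): [MAIN] PC=3: NOP [depth=0]
Event 29 (EXEC): [MAIN] PC=4: NOP [depth=0]
Event 30 (EXEC): [MAIN] PC=5: INC 3 -> ACC=-17 [depth=0]
Event 31 (EXEC): [MAIN] PC=6: NOP [depth=0]
Event 32 (EXEC): [MAIN] PC=7: HALT [depth=0]
Max depth observed: 2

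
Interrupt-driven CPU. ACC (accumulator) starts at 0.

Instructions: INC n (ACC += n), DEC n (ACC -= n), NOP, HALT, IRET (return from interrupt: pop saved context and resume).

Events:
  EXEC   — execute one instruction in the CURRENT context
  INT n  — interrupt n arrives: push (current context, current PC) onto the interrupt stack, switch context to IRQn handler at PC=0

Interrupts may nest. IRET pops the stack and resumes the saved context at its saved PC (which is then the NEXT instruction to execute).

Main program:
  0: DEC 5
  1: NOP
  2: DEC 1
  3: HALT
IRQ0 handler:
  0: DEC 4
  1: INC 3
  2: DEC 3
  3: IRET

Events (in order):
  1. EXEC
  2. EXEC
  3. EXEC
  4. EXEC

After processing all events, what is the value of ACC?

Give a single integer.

Event 1 (EXEC): [MAIN] PC=0: DEC 5 -> ACC=-5
Event 2 (EXEC): [MAIN] PC=1: NOP
Event 3 (EXEC): [MAIN] PC=2: DEC 1 -> ACC=-6
Event 4 (EXEC): [MAIN] PC=3: HALT

Answer: -6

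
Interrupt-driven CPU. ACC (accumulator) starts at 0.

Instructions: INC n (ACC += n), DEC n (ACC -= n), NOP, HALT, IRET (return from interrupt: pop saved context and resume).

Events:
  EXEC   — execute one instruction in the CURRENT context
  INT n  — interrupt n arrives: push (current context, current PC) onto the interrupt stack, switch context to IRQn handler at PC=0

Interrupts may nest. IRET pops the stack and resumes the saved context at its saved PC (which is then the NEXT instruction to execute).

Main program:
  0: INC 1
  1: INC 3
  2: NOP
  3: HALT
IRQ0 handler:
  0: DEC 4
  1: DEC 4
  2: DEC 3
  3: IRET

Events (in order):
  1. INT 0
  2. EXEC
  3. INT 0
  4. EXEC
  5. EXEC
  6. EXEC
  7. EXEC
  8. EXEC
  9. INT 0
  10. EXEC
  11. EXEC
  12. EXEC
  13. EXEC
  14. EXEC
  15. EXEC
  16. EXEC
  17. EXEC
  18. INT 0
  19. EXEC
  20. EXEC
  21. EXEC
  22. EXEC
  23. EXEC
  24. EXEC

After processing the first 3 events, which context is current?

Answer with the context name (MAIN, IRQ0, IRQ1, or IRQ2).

Answer: IRQ0

Derivation:
Event 1 (INT 0): INT 0 arrives: push (MAIN, PC=0), enter IRQ0 at PC=0 (depth now 1)
Event 2 (EXEC): [IRQ0] PC=0: DEC 4 -> ACC=-4
Event 3 (INT 0): INT 0 arrives: push (IRQ0, PC=1), enter IRQ0 at PC=0 (depth now 2)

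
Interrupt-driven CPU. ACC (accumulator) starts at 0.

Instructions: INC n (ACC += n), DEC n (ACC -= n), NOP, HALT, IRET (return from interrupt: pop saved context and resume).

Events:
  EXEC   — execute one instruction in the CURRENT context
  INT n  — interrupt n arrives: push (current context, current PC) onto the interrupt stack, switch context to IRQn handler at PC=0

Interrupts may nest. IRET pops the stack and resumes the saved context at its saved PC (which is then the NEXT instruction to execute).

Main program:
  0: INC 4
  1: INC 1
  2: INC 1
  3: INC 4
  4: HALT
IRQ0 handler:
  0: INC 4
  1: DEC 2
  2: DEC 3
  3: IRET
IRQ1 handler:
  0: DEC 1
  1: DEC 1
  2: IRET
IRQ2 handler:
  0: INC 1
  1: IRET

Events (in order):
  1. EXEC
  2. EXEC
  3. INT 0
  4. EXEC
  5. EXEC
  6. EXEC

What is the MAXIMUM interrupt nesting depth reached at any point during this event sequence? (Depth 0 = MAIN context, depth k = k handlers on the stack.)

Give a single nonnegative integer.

Event 1 (EXEC): [MAIN] PC=0: INC 4 -> ACC=4 [depth=0]
Event 2 (EXEC): [MAIN] PC=1: INC 1 -> ACC=5 [depth=0]
Event 3 (INT 0): INT 0 arrives: push (MAIN, PC=2), enter IRQ0 at PC=0 (depth now 1) [depth=1]
Event 4 (EXEC): [IRQ0] PC=0: INC 4 -> ACC=9 [depth=1]
Event 5 (EXEC): [IRQ0] PC=1: DEC 2 -> ACC=7 [depth=1]
Event 6 (EXEC): [IRQ0] PC=2: DEC 3 -> ACC=4 [depth=1]
Max depth observed: 1

Answer: 1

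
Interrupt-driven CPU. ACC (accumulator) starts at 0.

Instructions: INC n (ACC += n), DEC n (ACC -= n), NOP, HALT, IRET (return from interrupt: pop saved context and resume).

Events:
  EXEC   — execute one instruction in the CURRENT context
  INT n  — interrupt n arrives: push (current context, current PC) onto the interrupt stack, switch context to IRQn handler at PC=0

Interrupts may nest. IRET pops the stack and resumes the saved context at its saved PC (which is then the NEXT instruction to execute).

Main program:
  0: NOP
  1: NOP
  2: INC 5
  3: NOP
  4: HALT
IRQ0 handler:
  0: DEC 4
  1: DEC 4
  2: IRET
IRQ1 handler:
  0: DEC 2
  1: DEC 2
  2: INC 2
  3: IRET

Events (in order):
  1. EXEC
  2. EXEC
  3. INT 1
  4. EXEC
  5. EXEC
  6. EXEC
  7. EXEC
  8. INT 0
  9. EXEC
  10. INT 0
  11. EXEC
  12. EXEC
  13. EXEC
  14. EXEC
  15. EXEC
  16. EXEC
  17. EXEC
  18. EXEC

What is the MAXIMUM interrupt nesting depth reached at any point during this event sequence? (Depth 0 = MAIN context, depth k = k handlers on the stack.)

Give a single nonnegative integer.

Event 1 (EXEC): [MAIN] PC=0: NOP [depth=0]
Event 2 (EXEC): [MAIN] PC=1: NOP [depth=0]
Event 3 (INT 1): INT 1 arrives: push (MAIN, PC=2), enter IRQ1 at PC=0 (depth now 1) [depth=1]
Event 4 (EXEC): [IRQ1] PC=0: DEC 2 -> ACC=-2 [depth=1]
Event 5 (EXEC): [IRQ1] PC=1: DEC 2 -> ACC=-4 [depth=1]
Event 6 (EXEC): [IRQ1] PC=2: INC 2 -> ACC=-2 [depth=1]
Event 7 (EXEC): [IRQ1] PC=3: IRET -> resume MAIN at PC=2 (depth now 0) [depth=0]
Event 8 (INT 0): INT 0 arrives: push (MAIN, PC=2), enter IRQ0 at PC=0 (depth now 1) [depth=1]
Event 9 (EXEC): [IRQ0] PC=0: DEC 4 -> ACC=-6 [depth=1]
Event 10 (INT 0): INT 0 arrives: push (IRQ0, PC=1), enter IRQ0 at PC=0 (depth now 2) [depth=2]
Event 11 (EXEC): [IRQ0] PC=0: DEC 4 -> ACC=-10 [depth=2]
Event 12 (EXEC): [IRQ0] PC=1: DEC 4 -> ACC=-14 [depth=2]
Event 13 (EXEC): [IRQ0] PC=2: IRET -> resume IRQ0 at PC=1 (depth now 1) [depth=1]
Event 14 (EXEC): [IRQ0] PC=1: DEC 4 -> ACC=-18 [depth=1]
Event 15 (EXEC): [IRQ0] PC=2: IRET -> resume MAIN at PC=2 (depth now 0) [depth=0]
Event 16 (EXEC): [MAIN] PC=2: INC 5 -> ACC=-13 [depth=0]
Event 17 (EXEC): [MAIN] PC=3: NOP [depth=0]
Event 18 (EXEC): [MAIN] PC=4: HALT [depth=0]
Max depth observed: 2

Answer: 2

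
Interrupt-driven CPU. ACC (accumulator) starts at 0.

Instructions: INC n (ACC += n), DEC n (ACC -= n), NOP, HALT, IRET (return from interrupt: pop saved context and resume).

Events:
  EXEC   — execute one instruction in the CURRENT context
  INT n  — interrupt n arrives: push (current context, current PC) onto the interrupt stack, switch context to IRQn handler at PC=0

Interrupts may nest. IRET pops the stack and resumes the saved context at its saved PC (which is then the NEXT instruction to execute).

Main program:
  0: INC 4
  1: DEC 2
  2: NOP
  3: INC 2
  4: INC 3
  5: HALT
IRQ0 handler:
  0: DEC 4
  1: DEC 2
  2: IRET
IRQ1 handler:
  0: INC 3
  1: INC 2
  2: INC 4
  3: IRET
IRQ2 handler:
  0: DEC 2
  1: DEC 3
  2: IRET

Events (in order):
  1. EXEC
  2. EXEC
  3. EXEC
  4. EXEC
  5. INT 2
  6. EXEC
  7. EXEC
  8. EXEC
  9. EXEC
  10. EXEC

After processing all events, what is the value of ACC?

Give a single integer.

Answer: 2

Derivation:
Event 1 (EXEC): [MAIN] PC=0: INC 4 -> ACC=4
Event 2 (EXEC): [MAIN] PC=1: DEC 2 -> ACC=2
Event 3 (EXEC): [MAIN] PC=2: NOP
Event 4 (EXEC): [MAIN] PC=3: INC 2 -> ACC=4
Event 5 (INT 2): INT 2 arrives: push (MAIN, PC=4), enter IRQ2 at PC=0 (depth now 1)
Event 6 (EXEC): [IRQ2] PC=0: DEC 2 -> ACC=2
Event 7 (EXEC): [IRQ2] PC=1: DEC 3 -> ACC=-1
Event 8 (EXEC): [IRQ2] PC=2: IRET -> resume MAIN at PC=4 (depth now 0)
Event 9 (EXEC): [MAIN] PC=4: INC 3 -> ACC=2
Event 10 (EXEC): [MAIN] PC=5: HALT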